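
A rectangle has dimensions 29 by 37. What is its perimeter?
Perimeter = 2 * (length + width)
Perimeter = 2 * (29 + 37)
Perimeter = 2 * 66
Perimeter = 132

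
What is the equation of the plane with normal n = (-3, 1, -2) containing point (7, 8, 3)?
d = n·P = (-3)(7) + (1)(8) + (-2)(3) = -19
Plane: -3x + y - 2z = -19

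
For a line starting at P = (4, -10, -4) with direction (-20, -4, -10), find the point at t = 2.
P(2) = (4 + (-20)(2), -10 + (-4)(2), -4 + (-10)(2)) = (-36, -18, -24)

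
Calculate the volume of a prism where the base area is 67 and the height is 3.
Volume = base area * height
Volume = 67 * 3
Volume = 201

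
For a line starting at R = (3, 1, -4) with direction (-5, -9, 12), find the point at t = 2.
P(2) = (3 + (-5)(2), 1 + (-9)(2), -4 + 12(2)) = (-7, -17, 20)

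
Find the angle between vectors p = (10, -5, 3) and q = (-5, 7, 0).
p·q = -85, |p|² = 134, |q|² = 74
cos θ = -85/√9916 ≈ -0.8536
θ ≈ 148.6°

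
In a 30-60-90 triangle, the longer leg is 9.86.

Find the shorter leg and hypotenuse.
In a 30-60-90 triangle, sides are in ratio 1 : √3 : 2.
Long leg = short leg·√3  →  short leg = 9.86/√3 = 5.693
Hypotenuse = 2·(short leg) = 2·9.86/√3 = 11.39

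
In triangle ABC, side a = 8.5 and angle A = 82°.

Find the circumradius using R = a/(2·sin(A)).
R = a/(2·sin(A)) = 8.5/(2·sin(82°))
R = 8.5/(2·0.990268) = 8.5/1.980536 = 4.292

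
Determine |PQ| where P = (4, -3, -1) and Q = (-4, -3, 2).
d = √[(-8)² + (0)² + (3)²] = √73 = 8.544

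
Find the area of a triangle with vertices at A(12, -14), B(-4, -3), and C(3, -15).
Using the coordinate formula: Area = (1/2)|x₁(y₂-y₃) + x₂(y₃-y₁) + x₃(y₁-y₂)|
Area = (1/2)|12((-3)-(-15)) + (-4)((-15)-(-14)) + 3((-14)-(-3))|
Area = (1/2)|12*12 + (-4)*(-1) + 3*(-11)|
Area = (1/2)|144 + 4 + (-33)|
Area = (1/2)*115 = 57.50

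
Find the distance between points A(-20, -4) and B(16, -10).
Using the distance formula: d = sqrt((x₂-x₁)² + (y₂-y₁)²)
dx = 16 - (-20) = 36
dy = (-10) - (-4) = -6
d = sqrt(36² + (-6)²) = sqrt(1296 + 36) = sqrt(1332) = 36.50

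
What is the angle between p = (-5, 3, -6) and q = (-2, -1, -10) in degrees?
p·q = 67, |p|² = 70, |q|² = 105
cos θ = 67/√7350 ≈ 0.7815
θ ≈ 38.6°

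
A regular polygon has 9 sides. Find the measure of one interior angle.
Interior angle of a regular n-gon = (n-2)*180/n
Interior angle = (9-2)*180/9
Interior angle = 7*180/9
Interior angle = 1260/9
Interior angle = 140 degrees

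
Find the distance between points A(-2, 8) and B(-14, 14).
Using the distance formula: d = sqrt((x₂-x₁)² + (y₂-y₁)²)
dx = (-14) - (-2) = -12
dy = 14 - 8 = 6
d = sqrt((-12)² + 6²) = sqrt(144 + 36) = sqrt(180) = 13.42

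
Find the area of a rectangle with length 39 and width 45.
Area = length * width
Area = 39 * 45
Area = 1755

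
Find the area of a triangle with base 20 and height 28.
Area = (1/2) * base * height
Area = (1/2) * 20 * 28
Area = 280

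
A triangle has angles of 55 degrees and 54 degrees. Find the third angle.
Sum of angles in a triangle = 180 degrees
Third angle = 180 - 55 - 54
Third angle = 71 degrees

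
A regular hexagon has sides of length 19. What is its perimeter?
Perimeter = number of sides * side length
Perimeter = 6 * 19
Perimeter = 114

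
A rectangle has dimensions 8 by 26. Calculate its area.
Area = length * width
Area = 8 * 26
Area = 208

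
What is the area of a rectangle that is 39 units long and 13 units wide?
Area = length * width
Area = 39 * 13
Area = 507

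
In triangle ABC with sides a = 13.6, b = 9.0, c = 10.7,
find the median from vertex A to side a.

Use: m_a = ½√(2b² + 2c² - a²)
m_a = ½√(2·9.0² + 2·10.7² - 13.6²)
m_a = ½√(162 + 228.98 - 184.96) = ½√206.02 = 7.177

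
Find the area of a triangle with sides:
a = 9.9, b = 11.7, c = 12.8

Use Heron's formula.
s = (a+b+c)/2 = (9.9+11.7+12.8)/2 = 17.2
A = √(s(s-a)(s-b)(s-c)) = √(17.2·7.3·5.5·4.4)
A = √3038.55 = 55.12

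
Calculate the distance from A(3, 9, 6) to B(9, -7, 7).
d = √[(6)² + (-16)² + (1)²] = √293 = 17.12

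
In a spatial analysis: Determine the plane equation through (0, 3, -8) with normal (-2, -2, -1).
d = n·P = (-2)(0) + (-2)(3) + (-1)(-8) = 2
Plane: -2x - 2y - z = 2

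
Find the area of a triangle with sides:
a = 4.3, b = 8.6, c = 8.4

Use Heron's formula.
s = (a+b+c)/2 = (4.3+8.6+8.4)/2 = 10.65
A = √(s(s-a)(s-b)(s-c)) = √(10.65·6.35·2.05·2.25)
A = √311.932 = 17.66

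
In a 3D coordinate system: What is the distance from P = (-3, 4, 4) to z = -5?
d = |0(-3) + 0(4) + 1(4) - (-5)| / √(0² + 0² + 1²) = 9/√1 = 9.0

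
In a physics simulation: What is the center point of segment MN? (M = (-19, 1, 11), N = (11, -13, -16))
Midpoint = ((-19+11)/2, (1-13)/2, (11-16)/2) = (-4, -6, -2.5)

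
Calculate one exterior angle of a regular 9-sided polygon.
Exterior angle of a regular n-gon = 360/n
Exterior angle = 360/9
Exterior angle = 40 degrees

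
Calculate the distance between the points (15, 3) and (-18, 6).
Using the distance formula: d = sqrt((x₂-x₁)² + (y₂-y₁)²)
dx = (-18) - 15 = -33
dy = 6 - 3 = 3
d = sqrt((-33)² + 3²) = sqrt(1089 + 9) = sqrt(1098) = 33.14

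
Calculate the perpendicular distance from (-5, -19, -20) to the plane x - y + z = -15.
d = |1(-5) + (-1)(-19) + 1(-20) - (-15)| / √(1² + (-1)² + 1²) = 9/√3 = 5.196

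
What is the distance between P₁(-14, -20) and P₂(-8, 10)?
Using the distance formula: d = sqrt((x₂-x₁)² + (y₂-y₁)²)
dx = (-8) - (-14) = 6
dy = 10 - (-20) = 30
d = sqrt(6² + 30²) = sqrt(36 + 900) = sqrt(936) = 30.59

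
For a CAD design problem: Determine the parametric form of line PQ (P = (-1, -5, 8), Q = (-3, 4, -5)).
Direction vector d = Q - P = (-2, 9, -13)
x = -1 - 2t, y = -5 + 9t, z = 8 - 13t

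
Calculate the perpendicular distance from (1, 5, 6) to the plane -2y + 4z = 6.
d = |0(1) + (-2)(5) + 4(6) - (6)| / √(0² + (-2)² + 4²) = 8/√20 = 1.789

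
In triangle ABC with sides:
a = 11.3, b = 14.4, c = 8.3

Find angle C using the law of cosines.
cos(C) = (a² + b² - c²)/(2ab)
cos(C) = (11.3² + 14.4² - 8.3²)/(2·11.3·14.4) = 266.16/325.44 = 0.817847
C = arccos(0.817847) = 35.13°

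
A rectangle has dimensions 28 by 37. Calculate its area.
Area = length * width
Area = 28 * 37
Area = 1036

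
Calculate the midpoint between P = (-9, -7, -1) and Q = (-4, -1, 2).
Midpoint = ((-9-4)/2, (-7-1)/2, (-1+2)/2) = (-6.5, -4, 0.5)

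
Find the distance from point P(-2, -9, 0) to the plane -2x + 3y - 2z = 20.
d = |(-2)(-2) + 3(-9) + (-2)(0) - (20)| / √((-2)² + 3² + (-2)²) = 43/√17 = 10.43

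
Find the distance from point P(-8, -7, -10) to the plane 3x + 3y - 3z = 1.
d = |3(-8) + 3(-7) + (-3)(-10) - (1)| / √(3² + 3² + (-3)²) = 16/√27 = 3.079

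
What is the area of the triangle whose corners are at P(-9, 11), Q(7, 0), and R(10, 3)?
Using the coordinate formula: Area = (1/2)|x₁(y₂-y₃) + x₂(y₃-y₁) + x₃(y₁-y₂)|
Area = (1/2)|(-9)(0-3) + 7(3-11) + 10(11-0)|
Area = (1/2)|(-9)*(-3) + 7*(-8) + 10*11|
Area = (1/2)|27 + (-56) + 110|
Area = (1/2)*81 = 40.50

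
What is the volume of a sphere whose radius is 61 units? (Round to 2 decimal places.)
Volume = (4/3) * pi * r³
Volume = (4/3) * pi * 61³
Volume = (4/3) * pi * 226981
Volume = 950775.79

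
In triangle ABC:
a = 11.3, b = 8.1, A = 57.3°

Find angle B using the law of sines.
sin(B)/b = sin(A)/a
sin(B) = b·sin(A)/a = 8.1·sin(57.3°)/11.3 = 0.603207
B = arcsin(0.603207) = 37.1°  (b ≤ a, so B ≤ A and the acute solution is unique)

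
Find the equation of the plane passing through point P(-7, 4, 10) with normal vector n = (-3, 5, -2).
d = n·P = (-3)(-7) + (5)(4) + (-2)(10) = 21
Plane: -3x + 5y - 2z = 21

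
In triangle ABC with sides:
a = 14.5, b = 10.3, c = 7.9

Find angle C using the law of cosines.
cos(C) = (a² + b² - c²)/(2ab)
cos(C) = (14.5² + 10.3² - 7.9²)/(2·14.5·10.3) = 253.93/298.7 = 0.850117
C = arccos(0.850117) = 31.78°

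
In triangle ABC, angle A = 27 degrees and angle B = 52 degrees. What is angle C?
Sum of angles in a triangle = 180 degrees
Third angle = 180 - 27 - 52
Third angle = 101 degrees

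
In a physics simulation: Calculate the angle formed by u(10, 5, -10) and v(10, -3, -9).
u·v = 175, |u|² = 225, |v|² = 190
cos θ = 175/√42750 ≈ 0.8464
θ ≈ 32.18°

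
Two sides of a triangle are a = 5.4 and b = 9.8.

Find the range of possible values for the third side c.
By the triangle inequality: |a - b| < c < a + b
|5.4 - 9.8| < c < 5.4 + 9.8
4.4 < c < 15.2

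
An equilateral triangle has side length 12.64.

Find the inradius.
For an equilateral triangle, r = s/(2√3) where s is the side.
r = 12.64/(2√3) = 12.64/3.464102 = 3.649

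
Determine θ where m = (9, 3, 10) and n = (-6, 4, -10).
m·n = -142, |m|² = 190, |n|² = 152
cos θ = -142/√28880 ≈ -0.8356
θ ≈ 146.7°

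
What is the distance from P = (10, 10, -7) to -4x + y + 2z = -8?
d = |(-4)(10) + 1(10) + 2(-7) - (-8)| / √((-4)² + 1² + 2²) = 36/√21 = 7.856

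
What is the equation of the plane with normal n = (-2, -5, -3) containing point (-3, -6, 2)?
d = n·P = (-2)(-3) + (-5)(-6) + (-3)(2) = 30
Plane: -2x - 5y - 3z = 30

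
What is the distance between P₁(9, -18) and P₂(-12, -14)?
Using the distance formula: d = sqrt((x₂-x₁)² + (y₂-y₁)²)
dx = (-12) - 9 = -21
dy = (-14) - (-18) = 4
d = sqrt((-21)² + 4²) = sqrt(441 + 16) = sqrt(457) = 21.38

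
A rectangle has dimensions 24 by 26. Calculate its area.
Area = length * width
Area = 24 * 26
Area = 624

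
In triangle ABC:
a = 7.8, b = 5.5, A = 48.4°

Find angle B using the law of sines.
sin(B)/b = sin(A)/a
sin(B) = b·sin(A)/a = 5.5·sin(48.4°)/7.8 = 0.527294
B = arcsin(0.527294) = 31.82°  (b ≤ a, so B ≤ A and the acute solution is unique)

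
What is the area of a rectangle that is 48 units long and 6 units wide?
Area = length * width
Area = 48 * 6
Area = 288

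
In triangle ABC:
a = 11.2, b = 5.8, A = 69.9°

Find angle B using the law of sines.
sin(B)/b = sin(A)/a
sin(B) = b·sin(A)/a = 5.8·sin(69.9°)/11.2 = 0.486317
B = arcsin(0.486317) = 29.1°  (b ≤ a, so B ≤ A and the acute solution is unique)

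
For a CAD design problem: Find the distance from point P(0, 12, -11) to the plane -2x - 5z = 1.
d = |(-2)(0) + 0(12) + (-5)(-11) - (1)| / √((-2)² + 0² + (-5)²) = 54/√29 = 10.03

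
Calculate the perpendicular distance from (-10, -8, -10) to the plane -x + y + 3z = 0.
d = |(-1)(-10) + 1(-8) + 3(-10) - (0)| / √((-1)² + 1² + 3²) = 28/√11 = 8.442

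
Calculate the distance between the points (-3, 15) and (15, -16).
Using the distance formula: d = sqrt((x₂-x₁)² + (y₂-y₁)²)
dx = 15 - (-3) = 18
dy = (-16) - 15 = -31
d = sqrt(18² + (-31)²) = sqrt(324 + 961) = sqrt(1285) = 35.85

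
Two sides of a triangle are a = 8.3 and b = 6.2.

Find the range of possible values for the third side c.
By the triangle inequality: |a - b| < c < a + b
|8.3 - 6.2| < c < 8.3 + 6.2
2.1 < c < 14.5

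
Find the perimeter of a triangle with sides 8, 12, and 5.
Perimeter = sum of all sides
Perimeter = 8 + 12 + 5
Perimeter = 25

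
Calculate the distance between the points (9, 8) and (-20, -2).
Using the distance formula: d = sqrt((x₂-x₁)² + (y₂-y₁)²)
dx = (-20) - 9 = -29
dy = (-2) - 8 = -10
d = sqrt((-29)² + (-10)²) = sqrt(841 + 100) = sqrt(941) = 30.68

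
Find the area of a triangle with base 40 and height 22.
Area = (1/2) * base * height
Area = (1/2) * 40 * 22
Area = 440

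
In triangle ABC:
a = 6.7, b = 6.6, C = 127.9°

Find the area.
Using A = ½ab·sin(C):
A = ½·6.7·6.6·sin(127.9°) = ½·44.22·0.789084 = 17.45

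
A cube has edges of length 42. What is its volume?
Volume = s³
Volume = 42³
Volume = 74088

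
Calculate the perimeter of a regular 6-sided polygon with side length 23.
Perimeter = number of sides * side length
Perimeter = 6 * 23
Perimeter = 138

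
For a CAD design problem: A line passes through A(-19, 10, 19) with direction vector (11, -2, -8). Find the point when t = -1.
P(-1) = (-19 + 11(-1), 10 + (-2)(-1), 19 + (-8)(-1)) = (-30, 12, 27)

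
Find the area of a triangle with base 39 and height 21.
Area = (1/2) * base * height
Area = (1/2) * 39 * 21
Area = 409.50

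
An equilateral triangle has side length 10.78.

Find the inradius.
For an equilateral triangle, r = s/(2√3) where s is the side.
r = 10.78/(2√3) = 10.78/3.464102 = 3.112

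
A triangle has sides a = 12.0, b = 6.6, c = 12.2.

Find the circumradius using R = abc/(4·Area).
s = (a+b+c)/2 = 15.4
Area = √(s(s-a)(s-b)(s-c)) = √(15.4·3.4·8.8·3.2) = 38.3987
R = abc/(4·Area) = (12.0·6.6·12.2)/(4·38.3987) = 966.24/153.5948 = 6.291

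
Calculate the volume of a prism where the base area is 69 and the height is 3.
Volume = base area * height
Volume = 69 * 3
Volume = 207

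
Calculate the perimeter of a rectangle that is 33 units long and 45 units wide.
Perimeter = 2 * (length + width)
Perimeter = 2 * (33 + 45)
Perimeter = 2 * 78
Perimeter = 156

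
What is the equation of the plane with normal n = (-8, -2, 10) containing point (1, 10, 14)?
d = n·P = (-8)(1) + (-2)(10) + (10)(14) = 112
Plane: -8x - 2y + 10z = 112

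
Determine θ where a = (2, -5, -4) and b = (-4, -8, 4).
a·b = 16, |a|² = 45, |b|² = 96
cos θ = 16/√4320 ≈ 0.2434
θ ≈ 75.91°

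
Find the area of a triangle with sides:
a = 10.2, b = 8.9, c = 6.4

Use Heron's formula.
s = (a+b+c)/2 = (10.2+8.9+6.4)/2 = 12.75
A = √(s(s-a)(s-b)(s-c)) = √(12.75·2.55·3.85·6.35)
A = √794.849 = 28.19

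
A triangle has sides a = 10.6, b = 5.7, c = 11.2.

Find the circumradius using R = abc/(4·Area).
s = (a+b+c)/2 = 13.75
Area = √(s(s-a)(s-b)(s-c)) = √(13.75·3.15·8.05·2.55) = 29.8177
R = abc/(4·Area) = (10.6·5.7·11.2)/(4·29.8177) = 676.704/119.2708 = 5.674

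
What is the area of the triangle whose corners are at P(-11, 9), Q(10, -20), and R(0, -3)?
Using the coordinate formula: Area = (1/2)|x₁(y₂-y₃) + x₂(y₃-y₁) + x₃(y₁-y₂)|
Area = (1/2)|(-11)((-20)-(-3)) + 10((-3)-9) + 0(9-(-20))|
Area = (1/2)|(-11)*(-17) + 10*(-12) + 0*29|
Area = (1/2)|187 + (-120) + 0|
Area = (1/2)*67 = 33.50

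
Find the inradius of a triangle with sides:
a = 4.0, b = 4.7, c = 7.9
s = (a+b+c)/2 = (4.0+4.7+7.9)/2 = 8.3
Area = √(s(s-a)(s-b)(s-c)) = √(8.3·4.3·3.6·0.4) = 7.16893
r = Area/s = 7.16893/8.3 = 0.8637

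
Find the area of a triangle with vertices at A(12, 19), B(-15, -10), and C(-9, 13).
Using the coordinate formula: Area = (1/2)|x₁(y₂-y₃) + x₂(y₃-y₁) + x₃(y₁-y₂)|
Area = (1/2)|12((-10)-13) + (-15)(13-19) + (-9)(19-(-10))|
Area = (1/2)|12*(-23) + (-15)*(-6) + (-9)*29|
Area = (1/2)|(-276) + 90 + (-261)|
Area = (1/2)*447 = 223.50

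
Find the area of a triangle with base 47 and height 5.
Area = (1/2) * base * height
Area = (1/2) * 47 * 5
Area = 117.50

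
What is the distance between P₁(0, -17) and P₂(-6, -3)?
Using the distance formula: d = sqrt((x₂-x₁)² + (y₂-y₁)²)
dx = (-6) - 0 = -6
dy = (-3) - (-17) = 14
d = sqrt((-6)² + 14²) = sqrt(36 + 196) = sqrt(232) = 15.23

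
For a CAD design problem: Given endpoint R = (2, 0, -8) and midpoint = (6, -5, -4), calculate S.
S = (2×6 - 2, 2×(-5) - 0, 2×(-4) - (-8)) = (10, -10, 0)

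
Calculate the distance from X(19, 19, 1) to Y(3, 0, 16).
d = √[(-16)² + (-19)² + (15)²] = √842 = 29.02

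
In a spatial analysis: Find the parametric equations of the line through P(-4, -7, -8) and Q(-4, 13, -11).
Direction vector d = Q - P = (0, 20, -3)
x = -4, y = -7 + 20t, z = -8 - 3t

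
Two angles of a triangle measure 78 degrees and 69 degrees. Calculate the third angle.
Sum of angles in a triangle = 180 degrees
Third angle = 180 - 78 - 69
Third angle = 33 degrees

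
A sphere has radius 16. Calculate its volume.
Volume = (4/3) * pi * r³
Volume = (4/3) * pi * 16³
Volume = (4/3) * pi * 4096
Volume = 17157.28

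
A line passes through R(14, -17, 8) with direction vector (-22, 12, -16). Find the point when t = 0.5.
P(0.5) = (14 + (-22)(0.5), -17 + 12(0.5), 8 + (-16)(0.5)) = (3, -11, 0)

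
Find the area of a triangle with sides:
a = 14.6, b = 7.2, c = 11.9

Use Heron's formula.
s = (a+b+c)/2 = (14.6+7.2+11.9)/2 = 16.85
A = √(s(s-a)(s-b)(s-c)) = √(16.85·2.25·9.65·4.95)
A = √1810.99 = 42.56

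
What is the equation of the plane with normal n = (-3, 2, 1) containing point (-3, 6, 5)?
d = n·P = (-3)(-3) + (2)(6) + (1)(5) = 26
Plane: -3x + 2y + z = 26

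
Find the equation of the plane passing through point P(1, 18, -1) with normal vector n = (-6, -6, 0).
d = n·P = (-6)(1) + (-6)(18) + (0)(-1) = -114
Plane: -6x - 6y = -114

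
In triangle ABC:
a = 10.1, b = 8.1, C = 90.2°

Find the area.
Using A = ½ab·sin(C):
A = ½·10.1·8.1·sin(90.2°) = ½·81.81·0.999994 = 40.9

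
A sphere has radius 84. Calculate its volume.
Volume = (4/3) * pi * r³
Volume = (4/3) * pi * 84³
Volume = (4/3) * pi * 592704
Volume = 2482712.71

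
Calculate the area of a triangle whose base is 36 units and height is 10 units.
Area = (1/2) * base * height
Area = (1/2) * 36 * 10
Area = 180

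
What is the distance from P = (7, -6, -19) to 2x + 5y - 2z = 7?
d = |2(7) + 5(-6) + (-2)(-19) - (7)| / √(2² + 5² + (-2)²) = 15/√33 = 2.611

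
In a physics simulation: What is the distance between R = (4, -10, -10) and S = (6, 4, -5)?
d = √[(2)² + (14)² + (5)²] = √225 = 15.0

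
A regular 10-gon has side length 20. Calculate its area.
For a regular 10-gon with side length s = 20:
Apothem a = s / (2*tan(pi/10)) = 20 / (2*tan(pi/10)) ≈ 30.7768
Perimeter P = 10 * 20 = 200
Area = (1/2) * P * a = (1/2) * 200 * 30.7768 = 3077.68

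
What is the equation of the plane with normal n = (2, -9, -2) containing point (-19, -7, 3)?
d = n·P = (2)(-19) + (-9)(-7) + (-2)(3) = 19
Plane: 2x - 9y - 2z = 19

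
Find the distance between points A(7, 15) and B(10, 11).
Using the distance formula: d = sqrt((x₂-x₁)² + (y₂-y₁)²)
dx = 10 - 7 = 3
dy = 11 - 15 = -4
d = sqrt(3² + (-4)²) = sqrt(9 + 16) = sqrt(25) = 5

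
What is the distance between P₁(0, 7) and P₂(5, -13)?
Using the distance formula: d = sqrt((x₂-x₁)² + (y₂-y₁)²)
dx = 5 - 0 = 5
dy = (-13) - 7 = -20
d = sqrt(5² + (-20)²) = sqrt(25 + 400) = sqrt(425) = 20.62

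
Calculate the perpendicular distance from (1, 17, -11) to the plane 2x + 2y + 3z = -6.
d = |2(1) + 2(17) + 3(-11) - (-6)| / √(2² + 2² + 3²) = 9/√17 = 2.183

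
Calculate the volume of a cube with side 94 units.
Volume = s³
Volume = 94³
Volume = 830584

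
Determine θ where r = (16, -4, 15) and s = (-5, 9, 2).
r·s = -86, |r|² = 497, |s|² = 110
cos θ = -86/√54670 ≈ -0.3678
θ ≈ 111.6°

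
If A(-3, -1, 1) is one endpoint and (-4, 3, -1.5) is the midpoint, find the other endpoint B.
B = (2×(-4) - (-3), 2×3 - (-1), 2×(-1.5) - 1) = (-5, 7, -4)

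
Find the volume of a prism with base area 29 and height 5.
Volume = base area * height
Volume = 29 * 5
Volume = 145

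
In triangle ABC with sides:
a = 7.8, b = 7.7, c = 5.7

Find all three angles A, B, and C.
By the law of cosines:
cos(A) = (b² + c² - a²)/(2bc) = 0.352472  →  A = 69.36°
cos(B) = (a² + c² - b²)/(2ac) = 0.382816  →  B = 67.49°
cos(C) = (a² + b² - c²)/(2ab) = 0.729604  →  C = 43.15°
Check: A + B + C = 180.0° ✓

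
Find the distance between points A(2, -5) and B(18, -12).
Using the distance formula: d = sqrt((x₂-x₁)² + (y₂-y₁)²)
dx = 18 - 2 = 16
dy = (-12) - (-5) = -7
d = sqrt(16² + (-7)²) = sqrt(256 + 49) = sqrt(305) = 17.46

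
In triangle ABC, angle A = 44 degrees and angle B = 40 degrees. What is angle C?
Sum of angles in a triangle = 180 degrees
Third angle = 180 - 44 - 40
Third angle = 96 degrees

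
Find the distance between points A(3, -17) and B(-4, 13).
Using the distance formula: d = sqrt((x₂-x₁)² + (y₂-y₁)²)
dx = (-4) - 3 = -7
dy = 13 - (-17) = 30
d = sqrt((-7)² + 30²) = sqrt(49 + 900) = sqrt(949) = 30.81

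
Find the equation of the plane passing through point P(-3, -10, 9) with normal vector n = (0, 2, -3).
d = n·P = (0)(-3) + (2)(-10) + (-3)(9) = -47
Plane: 2y - 3z = -47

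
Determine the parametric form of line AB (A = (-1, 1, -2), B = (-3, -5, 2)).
Direction vector d = B - A = (-2, -6, 4)
x = -1 - 2t, y = 1 - 6t, z = -2 + 4t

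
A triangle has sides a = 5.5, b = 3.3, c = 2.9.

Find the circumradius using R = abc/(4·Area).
s = (a+b+c)/2 = 5.85
Area = √(s(s-a)(s-b)(s-c)) = √(5.85·0.35·2.55·2.95) = 3.92458
R = abc/(4·Area) = (5.5·3.3·2.9)/(4·3.92458) = 52.635/15.69832 = 3.353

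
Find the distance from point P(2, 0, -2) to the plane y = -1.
d = |0(2) + 1(0) + 0(-2) - (-1)| / √(0² + 1² + 0²) = 1/√1 = 1.0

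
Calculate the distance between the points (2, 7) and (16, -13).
Using the distance formula: d = sqrt((x₂-x₁)² + (y₂-y₁)²)
dx = 16 - 2 = 14
dy = (-13) - 7 = -20
d = sqrt(14² + (-20)²) = sqrt(196 + 400) = sqrt(596) = 24.41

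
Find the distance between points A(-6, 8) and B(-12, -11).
Using the distance formula: d = sqrt((x₂-x₁)² + (y₂-y₁)²)
dx = (-12) - (-6) = -6
dy = (-11) - 8 = -19
d = sqrt((-6)² + (-19)²) = sqrt(36 + 361) = sqrt(397) = 19.92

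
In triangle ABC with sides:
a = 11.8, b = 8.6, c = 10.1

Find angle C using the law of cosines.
cos(C) = (a² + b² - c²)/(2ab)
cos(C) = (11.8² + 8.6² - 10.1²)/(2·11.8·8.6) = 111.19/202.96 = 0.547842
C = arccos(0.547842) = 56.78°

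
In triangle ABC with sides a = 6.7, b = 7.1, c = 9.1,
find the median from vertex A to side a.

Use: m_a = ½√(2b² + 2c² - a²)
m_a = ½√(2·7.1² + 2·9.1² - 6.7²)
m_a = ½√(100.82 + 165.62 - 44.89) = ½√221.55 = 7.442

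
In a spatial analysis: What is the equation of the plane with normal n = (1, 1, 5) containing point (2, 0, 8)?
d = n·P = (1)(2) + (1)(0) + (5)(8) = 42
Plane: x + y + 5z = 42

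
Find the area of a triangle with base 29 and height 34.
Area = (1/2) * base * height
Area = (1/2) * 29 * 34
Area = 493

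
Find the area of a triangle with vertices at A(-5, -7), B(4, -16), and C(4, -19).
Using the coordinate formula: Area = (1/2)|x₁(y₂-y₃) + x₂(y₃-y₁) + x₃(y₁-y₂)|
Area = (1/2)|(-5)((-16)-(-19)) + 4((-19)-(-7)) + 4((-7)-(-16))|
Area = (1/2)|(-5)*3 + 4*(-12) + 4*9|
Area = (1/2)|(-15) + (-48) + 36|
Area = (1/2)*27 = 13.50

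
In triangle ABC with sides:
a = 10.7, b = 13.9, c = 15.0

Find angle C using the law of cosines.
cos(C) = (a² + b² - c²)/(2ab)
cos(C) = (10.7² + 13.9² - 15.0²)/(2·10.7·13.9) = 82.7/297.46 = 0.278021
C = arccos(0.278021) = 73.86°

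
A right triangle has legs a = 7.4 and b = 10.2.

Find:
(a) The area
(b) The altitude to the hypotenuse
(a) Area = ½ab = ½·7.4·10.2 = 37.74
(b) Hypotenuse c = √(7.4² + 10.2²) = √158.8 = 12.6016
    Area = ½·c·h_c  →  h_c = 2·Area/c = 2·37.74/12.6016 = 5.99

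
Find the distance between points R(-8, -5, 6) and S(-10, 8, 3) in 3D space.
d = √[(-2)² + (13)² + (-3)²] = √182 = 13.49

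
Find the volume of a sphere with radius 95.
Volume = (4/3) * pi * r³
Volume = (4/3) * pi * 95³
Volume = (4/3) * pi * 857375
Volume = 3591364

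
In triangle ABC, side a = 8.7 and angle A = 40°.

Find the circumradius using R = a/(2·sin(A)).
R = a/(2·sin(A)) = 8.7/(2·sin(40°))
R = 8.7/(2·0.642788) = 8.7/1.285575 = 6.767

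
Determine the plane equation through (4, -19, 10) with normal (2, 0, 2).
d = n·P = (2)(4) + (0)(-19) + (2)(10) = 28
Plane: 2x + 2z = 28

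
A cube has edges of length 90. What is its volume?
Volume = s³
Volume = 90³
Volume = 729000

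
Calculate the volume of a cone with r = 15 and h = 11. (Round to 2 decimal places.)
Volume = (1/3) * pi * r² * h
Volume = (1/3) * pi * 15² * 11
Volume = (1/3) * pi * 225 * 11
Volume = (1/3) * pi * 2475
Volume = 2591.81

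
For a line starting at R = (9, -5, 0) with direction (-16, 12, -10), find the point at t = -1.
P(-1) = (9 + (-16)(-1), -5 + 12(-1), 0 + (-10)(-1)) = (25, -17, 10)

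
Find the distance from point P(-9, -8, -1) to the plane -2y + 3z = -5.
d = |0(-9) + (-2)(-8) + 3(-1) - (-5)| / √(0² + (-2)² + 3²) = 18/√13 = 4.992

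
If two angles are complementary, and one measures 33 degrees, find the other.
Complementary angles sum to 90 degrees.
Other angle = 90 - 33
Other angle = 57 degrees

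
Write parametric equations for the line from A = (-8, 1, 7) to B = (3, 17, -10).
Direction vector d = B - A = (11, 16, -17)
x = -8 + 11t, y = 1 + 16t, z = 7 - 17t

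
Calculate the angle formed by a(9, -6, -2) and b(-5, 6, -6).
a·b = -69, |a|² = 121, |b|² = 97
cos θ = -69/√11737 ≈ -0.6369
θ ≈ 129.6°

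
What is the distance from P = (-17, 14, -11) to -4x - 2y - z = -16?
d = |(-4)(-17) + (-2)(14) + (-1)(-11) - (-16)| / √((-4)² + (-2)² + (-1)²) = 67/√21 = 14.62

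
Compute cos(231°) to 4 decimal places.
cos(231 degrees) = -0.6293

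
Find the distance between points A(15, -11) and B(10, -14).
Using the distance formula: d = sqrt((x₂-x₁)² + (y₂-y₁)²)
dx = 10 - 15 = -5
dy = (-14) - (-11) = -3
d = sqrt((-5)² + (-3)²) = sqrt(25 + 9) = sqrt(34) = 5.83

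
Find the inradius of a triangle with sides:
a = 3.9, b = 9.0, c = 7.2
s = (a+b+c)/2 = (3.9+9.0+7.2)/2 = 10.05
Area = √(s(s-a)(s-b)(s-c)) = √(10.05·6.15·1.05·2.85) = 13.6
r = Area/s = 13.6/10.05 = 1.353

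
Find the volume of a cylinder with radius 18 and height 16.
Volume = pi * r² * h
Volume = pi * 18² * 16
Volume = pi * 324 * 16
Volume = pi * 5184
Volume = 16286.02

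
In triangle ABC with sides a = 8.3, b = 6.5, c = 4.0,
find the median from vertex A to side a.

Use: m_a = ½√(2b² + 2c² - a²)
m_a = ½√(2·6.5² + 2·4.0² - 8.3²)
m_a = ½√(84.5 + 32 - 68.89) = ½√47.61 = 3.45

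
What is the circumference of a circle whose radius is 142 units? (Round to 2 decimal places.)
Circumference = 2 * pi * r
Circumference = 2 * pi * 142
Circumference = 892.21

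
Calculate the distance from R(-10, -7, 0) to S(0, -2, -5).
d = √[(10)² + (5)² + (-5)²] = √150 = 12.25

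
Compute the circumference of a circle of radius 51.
Circumference = 2 * pi * r
Circumference = 2 * pi * 51
Circumference = 320.44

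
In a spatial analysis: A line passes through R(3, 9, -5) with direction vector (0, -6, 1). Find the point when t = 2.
P(2) = (3 + 0(2), 9 + (-6)(2), -5 + 1(2)) = (3, -3, -3)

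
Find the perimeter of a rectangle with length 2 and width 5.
Perimeter = 2 * (length + width)
Perimeter = 2 * (2 + 5)
Perimeter = 2 * 7
Perimeter = 14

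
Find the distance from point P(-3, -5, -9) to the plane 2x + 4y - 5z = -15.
d = |2(-3) + 4(-5) + (-5)(-9) - (-15)| / √(2² + 4² + (-5)²) = 34/√45 = 5.068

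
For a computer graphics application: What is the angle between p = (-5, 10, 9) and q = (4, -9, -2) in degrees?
p·q = -128, |p|² = 206, |q|² = 101
cos θ = -128/√20806 ≈ -0.8874
θ ≈ 152.5°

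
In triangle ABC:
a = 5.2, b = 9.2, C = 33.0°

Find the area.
Using A = ½ab·sin(C):
A = ½·5.2·9.2·sin(33.0°) = ½·47.84·0.544639 = 13.03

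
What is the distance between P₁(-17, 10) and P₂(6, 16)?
Using the distance formula: d = sqrt((x₂-x₁)² + (y₂-y₁)²)
dx = 6 - (-17) = 23
dy = 16 - 10 = 6
d = sqrt(23² + 6²) = sqrt(529 + 36) = sqrt(565) = 23.77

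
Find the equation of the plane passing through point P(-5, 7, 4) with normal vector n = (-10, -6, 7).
d = n·P = (-10)(-5) + (-6)(7) + (7)(4) = 36
Plane: -10x - 6y + 7z = 36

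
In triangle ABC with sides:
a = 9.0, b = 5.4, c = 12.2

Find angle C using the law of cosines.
cos(C) = (a² + b² - c²)/(2ab)
cos(C) = (9.0² + 5.4² - 12.2²)/(2·9.0·5.4) = -38.68/97.2 = -0.397942
C = arccos(-0.397942) = 113.4°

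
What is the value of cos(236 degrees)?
cos(236 degrees) = -0.5592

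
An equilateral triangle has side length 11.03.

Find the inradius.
For an equilateral triangle, r = s/(2√3) where s is the side.
r = 11.03/(2√3) = 11.03/3.464102 = 3.184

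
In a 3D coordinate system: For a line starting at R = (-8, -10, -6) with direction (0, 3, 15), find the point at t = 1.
P(1) = (-8 + 0(1), -10 + 3(1), -6 + 15(1)) = (-8, -7, 9)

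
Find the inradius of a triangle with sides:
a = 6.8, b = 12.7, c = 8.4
s = (a+b+c)/2 = (6.8+12.7+8.4)/2 = 13.95
Area = √(s(s-a)(s-b)(s-c)) = √(13.95·7.15·1.25·5.55) = 26.3052
r = Area/s = 26.3052/13.95 = 1.886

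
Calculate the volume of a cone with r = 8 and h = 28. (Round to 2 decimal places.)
Volume = (1/3) * pi * r² * h
Volume = (1/3) * pi * 8² * 28
Volume = (1/3) * pi * 64 * 28
Volume = (1/3) * pi * 1792
Volume = 1876.58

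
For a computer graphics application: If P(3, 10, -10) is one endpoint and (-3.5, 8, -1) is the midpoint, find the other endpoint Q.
Q = (2×(-3.5) - 3, 2×8 - 10, 2×(-1) - (-10)) = (-10, 6, 8)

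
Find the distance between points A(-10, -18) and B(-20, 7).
Using the distance formula: d = sqrt((x₂-x₁)² + (y₂-y₁)²)
dx = (-20) - (-10) = -10
dy = 7 - (-18) = 25
d = sqrt((-10)² + 25²) = sqrt(100 + 625) = sqrt(725) = 26.93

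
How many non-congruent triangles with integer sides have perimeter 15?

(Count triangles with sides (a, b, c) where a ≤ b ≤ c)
With a ≤ b ≤ c and a + b + c = 15, the triangle inequality a + b > c gives c < 15/2, so c ≤ 7.
Iterate a from 1 to ⌊p/3⌋ = 5; for each a, b ranges from a to ⌊(p−a)/2⌋ with c = p − a − b, keeping only c ≥ b.
Triples: (1, 7, 7), (2, 6, 7), (3, 5, 7), …
Count = 7 triangles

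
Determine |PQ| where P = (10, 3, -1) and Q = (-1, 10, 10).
d = √[(-11)² + (7)² + (11)²] = √291 = 17.06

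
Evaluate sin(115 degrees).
sin(115 degrees) = 0.9063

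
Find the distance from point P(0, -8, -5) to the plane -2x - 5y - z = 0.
d = |(-2)(0) + (-5)(-8) + (-1)(-5) - (0)| / √((-2)² + (-5)² + (-1)²) = 45/√30 = 8.216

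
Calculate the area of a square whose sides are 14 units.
Area = s²
Area = 14²
Area = 196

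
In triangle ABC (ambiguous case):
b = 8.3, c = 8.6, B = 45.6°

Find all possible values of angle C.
sin(C)/c = sin(B)/b  →  sin(C) = c·sin(B)/b = 8.6·sin(45.6°)/8.3 = 0.740297
C₁ = arcsin(0.740297) = 47.76°,  C₂ = 180° - C₁ = 132.24°
Check C₂: A = 180° - 45.6° - 132.24° = 2.16° > 0 ✓
C = 47.76° or C = 132.24° (two solutions)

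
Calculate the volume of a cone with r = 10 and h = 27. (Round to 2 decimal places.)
Volume = (1/3) * pi * r² * h
Volume = (1/3) * pi * 10² * 27
Volume = (1/3) * pi * 100 * 27
Volume = (1/3) * pi * 2700
Volume = 2827.43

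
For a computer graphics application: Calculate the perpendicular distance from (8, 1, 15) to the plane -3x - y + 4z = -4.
d = |(-3)(8) + (-1)(1) + 4(15) - (-4)| / √((-3)² + (-1)² + 4²) = 39/√26 = 7.649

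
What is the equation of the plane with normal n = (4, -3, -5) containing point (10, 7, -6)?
d = n·P = (4)(10) + (-3)(7) + (-5)(-6) = 49
Plane: 4x - 3y - 5z = 49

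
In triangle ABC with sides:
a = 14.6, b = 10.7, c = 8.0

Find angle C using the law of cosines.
cos(C) = (a² + b² - c²)/(2ab)
cos(C) = (14.6² + 10.7² - 8.0²)/(2·14.6·10.7) = 263.65/312.44 = 0.843842
C = arccos(0.843842) = 32.45°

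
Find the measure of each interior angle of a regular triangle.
Interior angle of a regular n-gon = (n-2)*180/n
Interior angle = (3-2)*180/3
Interior angle = 1*180/3
Interior angle = 180/3
Interior angle = 60 degrees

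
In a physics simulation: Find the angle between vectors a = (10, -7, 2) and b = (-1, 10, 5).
a·b = -70, |a|² = 153, |b|² = 126
cos θ = -70/√19278 ≈ -0.5042
θ ≈ 120.3°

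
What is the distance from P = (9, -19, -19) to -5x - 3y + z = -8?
d = |(-5)(9) + (-3)(-19) + 1(-19) - (-8)| / √((-5)² + (-3)² + 1²) = 1/√35 = 0.169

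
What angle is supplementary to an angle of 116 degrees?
Supplementary angles sum to 180 degrees.
Other angle = 180 - 116
Other angle = 64 degrees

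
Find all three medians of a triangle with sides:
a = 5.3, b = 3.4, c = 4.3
Using m_x = ½√(2y² + 2z² - x²):
m_a = ½√(2·3.4² + 2·4.3² - 5.3²) = ½√32.01 = 2.829
m_b = ½√(2·5.3² + 2·4.3² - 3.4²) = ½√81.6 = 4.517
m_c = ½√(2·5.3² + 2·3.4² - 4.3²) = ½√60.81 = 3.899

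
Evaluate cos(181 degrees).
cos(181 degrees) = -0.9998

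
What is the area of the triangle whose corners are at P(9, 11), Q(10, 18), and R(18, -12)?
Using the coordinate formula: Area = (1/2)|x₁(y₂-y₃) + x₂(y₃-y₁) + x₃(y₁-y₂)|
Area = (1/2)|9(18-(-12)) + 10((-12)-11) + 18(11-18)|
Area = (1/2)|9*30 + 10*(-23) + 18*(-7)|
Area = (1/2)|270 + (-230) + (-126)|
Area = (1/2)*86 = 43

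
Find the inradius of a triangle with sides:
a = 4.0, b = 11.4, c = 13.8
s = (a+b+c)/2 = (4.0+11.4+13.8)/2 = 14.6
Area = √(s(s-a)(s-b)(s-c)) = √(14.6·10.6·3.2·0.8) = 19.9044
r = Area/s = 19.9044/14.6 = 1.363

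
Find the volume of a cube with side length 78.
Volume = s³
Volume = 78³
Volume = 474552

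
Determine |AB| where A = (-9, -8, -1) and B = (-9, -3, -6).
d = √[(0)² + (5)² + (-5)²] = √50 = 7.071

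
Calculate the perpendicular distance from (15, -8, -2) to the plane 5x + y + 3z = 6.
d = |5(15) + 1(-8) + 3(-2) - (6)| / √(5² + 1² + 3²) = 55/√35 = 9.297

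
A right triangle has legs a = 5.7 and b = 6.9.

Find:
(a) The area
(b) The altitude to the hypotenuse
(a) Area = ½ab = ½·5.7·6.9 = 19.665
(b) Hypotenuse c = √(5.7² + 6.9²) = √80.1 = 8.94986
    Area = ½·c·h_c  →  h_c = 2·Area/c = 2·19.665/8.94986 = 4.394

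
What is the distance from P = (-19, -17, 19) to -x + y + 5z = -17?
d = |(-1)(-19) + 1(-17) + 5(19) - (-17)| / √((-1)² + 1² + 5²) = 114/√27 = 21.94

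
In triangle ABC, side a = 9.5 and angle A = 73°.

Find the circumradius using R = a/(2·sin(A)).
R = a/(2·sin(A)) = 9.5/(2·sin(73°))
R = 9.5/(2·0.956305) = 9.5/1.912610 = 4.967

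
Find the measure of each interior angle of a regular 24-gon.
Interior angle of a regular n-gon = (n-2)*180/n
Interior angle = (24-2)*180/24
Interior angle = 22*180/24
Interior angle = 3960/24
Interior angle = 165 degrees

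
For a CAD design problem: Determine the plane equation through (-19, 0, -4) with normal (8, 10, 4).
d = n·P = (8)(-19) + (10)(0) + (4)(-4) = -168
Plane: 8x + 10y + 4z = -168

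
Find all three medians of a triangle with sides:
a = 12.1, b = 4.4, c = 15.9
Using m_x = ½√(2y² + 2z² - x²):
m_a = ½√(2·4.4² + 2·15.9² - 12.1²) = ½√397.93 = 9.974
m_b = ½√(2·12.1² + 2·15.9² - 4.4²) = ½√779.08 = 13.96
m_c = ½√(2·12.1² + 2·4.4² - 15.9²) = ½√78.73 = 4.436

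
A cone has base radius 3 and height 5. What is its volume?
Volume = (1/3) * pi * r² * h
Volume = (1/3) * pi * 3² * 5
Volume = (1/3) * pi * 9 * 5
Volume = (1/3) * pi * 45
Volume = 47.12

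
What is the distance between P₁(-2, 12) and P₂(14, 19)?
Using the distance formula: d = sqrt((x₂-x₁)² + (y₂-y₁)²)
dx = 14 - (-2) = 16
dy = 19 - 12 = 7
d = sqrt(16² + 7²) = sqrt(256 + 49) = sqrt(305) = 17.46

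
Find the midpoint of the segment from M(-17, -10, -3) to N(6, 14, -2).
Midpoint = ((-17+6)/2, (-10+14)/2, (-3-2)/2) = (-5.5, 2, -2.5)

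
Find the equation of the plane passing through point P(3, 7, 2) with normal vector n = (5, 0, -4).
d = n·P = (5)(3) + (0)(7) + (-4)(2) = 7
Plane: 5x - 4z = 7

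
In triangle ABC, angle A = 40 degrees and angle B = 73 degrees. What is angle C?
Sum of angles in a triangle = 180 degrees
Third angle = 180 - 40 - 73
Third angle = 67 degrees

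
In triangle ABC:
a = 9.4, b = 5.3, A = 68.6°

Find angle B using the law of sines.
sin(B)/b = sin(A)/a
sin(B) = b·sin(A)/a = 5.3·sin(68.6°)/9.4 = 0.524957
B = arcsin(0.524957) = 31.67°  (b ≤ a, so B ≤ A and the acute solution is unique)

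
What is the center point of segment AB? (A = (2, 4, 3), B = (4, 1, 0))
Midpoint = ((2+4)/2, (4+1)/2, (3+0)/2) = (3, 2.5, 1.5)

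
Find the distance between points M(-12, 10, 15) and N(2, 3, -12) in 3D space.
d = √[(14)² + (-7)² + (-27)²] = √974 = 31.21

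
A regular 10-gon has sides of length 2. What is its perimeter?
Perimeter = number of sides * side length
Perimeter = 10 * 2
Perimeter = 20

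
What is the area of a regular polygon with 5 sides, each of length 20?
For a regular 5-gon with side length s = 20:
Apothem a = s / (2*tan(pi/5)) = 20 / (2*tan(pi/5)) ≈ 13.7638
Perimeter P = 5 * 20 = 100
Area = (1/2) * P * a = (1/2) * 100 * 13.7638 = 688.19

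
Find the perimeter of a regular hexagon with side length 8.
Perimeter = number of sides * side length
Perimeter = 6 * 8
Perimeter = 48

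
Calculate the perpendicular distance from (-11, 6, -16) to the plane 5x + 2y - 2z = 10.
d = |5(-11) + 2(6) + (-2)(-16) - (10)| / √(5² + 2² + (-2)²) = 21/√33 = 3.656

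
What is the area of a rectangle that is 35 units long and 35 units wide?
Area = length * width
Area = 35 * 35
Area = 1225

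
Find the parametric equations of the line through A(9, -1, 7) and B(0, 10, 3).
Direction vector d = B - A = (-9, 11, -4)
x = 9 - 9t, y = -1 + 11t, z = 7 - 4t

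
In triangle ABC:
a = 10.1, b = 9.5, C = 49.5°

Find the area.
Using A = ½ab·sin(C):
A = ½·10.1·9.5·sin(49.5°) = ½·95.95·0.760406 = 36.48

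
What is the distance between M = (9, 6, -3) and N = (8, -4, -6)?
d = √[(-1)² + (-10)² + (-3)²] = √110 = 10.49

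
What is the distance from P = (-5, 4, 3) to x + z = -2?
d = |1(-5) + 0(4) + 1(3) - (-2)| / √(1² + 0² + 1²) = 0/√2 = 0.0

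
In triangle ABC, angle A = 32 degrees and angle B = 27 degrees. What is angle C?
Sum of angles in a triangle = 180 degrees
Third angle = 180 - 32 - 27
Third angle = 121 degrees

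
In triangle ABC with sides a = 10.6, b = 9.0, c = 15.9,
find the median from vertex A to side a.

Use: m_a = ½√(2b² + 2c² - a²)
m_a = ½√(2·9.0² + 2·15.9² - 10.6²)
m_a = ½√(162 + 505.62 - 112.36) = ½√555.26 = 11.78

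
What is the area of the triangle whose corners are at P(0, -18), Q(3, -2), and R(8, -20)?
Using the coordinate formula: Area = (1/2)|x₁(y₂-y₃) + x₂(y₃-y₁) + x₃(y₁-y₂)|
Area = (1/2)|0((-2)-(-20)) + 3((-20)-(-18)) + 8((-18)-(-2))|
Area = (1/2)|0*18 + 3*(-2) + 8*(-16)|
Area = (1/2)|0 + (-6) + (-128)|
Area = (1/2)*134 = 67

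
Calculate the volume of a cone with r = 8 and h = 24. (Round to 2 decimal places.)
Volume = (1/3) * pi * r² * h
Volume = (1/3) * pi * 8² * 24
Volume = (1/3) * pi * 64 * 24
Volume = (1/3) * pi * 1536
Volume = 1608.50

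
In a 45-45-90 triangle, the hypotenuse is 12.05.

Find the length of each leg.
In a 45-45-90 triangle, hypotenuse = leg·√2  →  leg = hypotenuse/√2
leg = 12.05/√2 = 8.521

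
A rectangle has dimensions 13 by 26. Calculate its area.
Area = length * width
Area = 13 * 26
Area = 338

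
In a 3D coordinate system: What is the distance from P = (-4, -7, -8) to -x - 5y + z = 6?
d = |(-1)(-4) + (-5)(-7) + 1(-8) - (6)| / √((-1)² + (-5)² + 1²) = 25/√27 = 4.811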